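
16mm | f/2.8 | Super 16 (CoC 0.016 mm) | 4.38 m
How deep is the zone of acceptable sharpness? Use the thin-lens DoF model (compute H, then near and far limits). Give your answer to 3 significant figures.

16.1 m

Hyperfocal distance H = f²/(N·c) + f = 16²/(2.8 × 0.016) + 16 = 256/0.0448 + 16 ≈ 5730.3 mm ≈ 5.730 m.
Near limit Dn = s·(H − f)/(H + s − 2f) = 4380 × (5730.3 − 16) / (5730.3 + 4380 − 2 × 16) = 4380 × 5714.3 / 10078.3 ≈ 2483 mm.
Far limit Df = s·(H − f)/(H − s) = 4380 × (5730.3 − 16) / (5730.3 − 4380) = 4380 × 5714.3 / 1350.3 ≈ 18536 mm.
Depth of field = Df − Dn = 18536 − 2483 ≈ 16053 mm ≈ 16.1 m.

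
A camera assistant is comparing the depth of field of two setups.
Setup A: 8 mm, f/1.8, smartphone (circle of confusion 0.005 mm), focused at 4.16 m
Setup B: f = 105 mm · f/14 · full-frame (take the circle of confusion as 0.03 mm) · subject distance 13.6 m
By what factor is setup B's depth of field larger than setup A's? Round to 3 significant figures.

2.58

Setup A: H = 8²/(1.8×0.005) + 8 ≈ 7119.1 mm; DoF = Df − Dn = 9997.0 − 2626.5 ≈ 7370.5 mm.
Setup B: H = 105²/(14×0.03) + 105 ≈ 26355.0 mm; DoF = Df − Dn = 27989 − 8982 ≈ 19007 mm.
Ratio = 19007 / 7370.5 ≈ 2.58.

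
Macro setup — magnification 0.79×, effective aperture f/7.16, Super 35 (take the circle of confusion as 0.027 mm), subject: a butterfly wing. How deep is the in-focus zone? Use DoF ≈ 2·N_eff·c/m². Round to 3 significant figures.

At magnification m, DoF ≈ 2·N_eff·c/m² = 2 × 7.16 × 0.027 / 0.79² = 0.3866 / 0.6241 ≈ 0.62 mm.

0.620 mm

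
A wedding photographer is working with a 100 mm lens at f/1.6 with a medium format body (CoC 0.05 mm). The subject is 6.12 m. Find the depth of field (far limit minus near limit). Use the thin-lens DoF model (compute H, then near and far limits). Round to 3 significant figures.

0.591 m

Hyperfocal distance H = f²/(N·c) + f = 100²/(1.6 × 0.05) + 100 = 10000/0.08 + 100 ≈ 125100.0 mm ≈ 125.1 m.
Near limit Dn = s·(H − f)/(H + s − 2f) = 6120 × (125100.0 − 100) / (125100.0 + 6120 − 2 × 100) = 6120 × 125000.0 / 131020.0 ≈ 5838.80 mm.
Far limit Df = s·(H − f)/(H − s) = 6120 × (125100.0 − 100) / (125100.0 − 6120) = 6120 × 125000.0 / 118980.0 ≈ 6429.65 mm.
Depth of field = Df − Dn = 6429.65 − 5838.80 ≈ 590.85 mm ≈ 0.591 m.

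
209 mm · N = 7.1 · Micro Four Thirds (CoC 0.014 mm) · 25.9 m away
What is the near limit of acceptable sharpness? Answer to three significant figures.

24.5 m

Hyperfocal distance H = f²/(N·c) + f = 209²/(7.1 × 0.014) + 209 = 43681/0.0994 + 209 ≈ 439655.7 mm ≈ 439.7 m.
Near limit Dn = s·(H − f)/(H + s − 2f) = 25900 × (439655.7 − 209) / (439655.7 + 25900 − 2 × 209) = 25900 × 439446.7 / 465137.7 ≈ 24469 mm ≈ 24.5 m.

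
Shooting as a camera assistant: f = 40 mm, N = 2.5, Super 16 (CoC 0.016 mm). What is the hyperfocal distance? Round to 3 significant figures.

Hyperfocal distance H = f²/(N·c) + f = 40²/(2.5 × 0.016) + 40 = 1600/0.04 + 40 ≈ 40040.0 mm ≈ 40.0 m.

40.0 m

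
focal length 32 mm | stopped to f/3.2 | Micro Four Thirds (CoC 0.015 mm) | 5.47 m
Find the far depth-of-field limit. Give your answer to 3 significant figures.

Hyperfocal distance H = f²/(N·c) + f = 32²/(3.2 × 0.015) + 32 = 1024/0.048 + 32 ≈ 21365.3 mm ≈ 21.37 m.
Far limit Df = s·(H − f)/(H − s) = 5470 × (21365.3 − 32) / (21365.3 − 5470) = 5470 × 21333.3 / 15895.3 ≈ 7341.4 mm ≈ 7.34 m.

7.34 m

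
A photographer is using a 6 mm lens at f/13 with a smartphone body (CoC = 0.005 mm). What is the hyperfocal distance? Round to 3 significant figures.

0.560 m

Hyperfocal distance H = f²/(N·c) + f = 6²/(13 × 0.005) + 6 = 36/0.065 + 6 ≈ 559.8 mm ≈ 0.560 m.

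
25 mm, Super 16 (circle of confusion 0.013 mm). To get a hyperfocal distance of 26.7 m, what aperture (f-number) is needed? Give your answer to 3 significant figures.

Rearrange H = f²/(N·c) + f for N: N = f² / ((H − f)·c).
N = 25² / ((26700 − 25) × 0.013) = 625 / 346.8 ≈ 1.80.

f/1.80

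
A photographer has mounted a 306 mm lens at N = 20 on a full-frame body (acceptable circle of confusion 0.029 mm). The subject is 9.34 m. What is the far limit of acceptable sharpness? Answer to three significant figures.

Hyperfocal distance H = f²/(N·c) + f = 306²/(20 × 0.029) + 306 = 93636/0.58 + 306 ≈ 161747.4 mm ≈ 161.7 m.
Far limit Df = s·(H − f)/(H − s) = 9340 × (161747.4 − 306) / (161747.4 − 9340) = 9340 × 161441.4 / 152407.4 ≈ 9893.6 mm ≈ 9.89 m.

9.89 m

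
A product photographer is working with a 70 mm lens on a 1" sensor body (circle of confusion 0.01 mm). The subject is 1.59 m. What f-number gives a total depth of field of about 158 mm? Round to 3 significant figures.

f/16

Write h = H − f = f²/(N·c). The thin-lens limits are Dn = s·h/(h + (s−f)) and Df = s·h/(h − (s−f)), so DoF = Df − Dn = 2·s·(s−f)·h / (h² − (s−f)²).
That is a quadratic in h: DoF·h² − 2·s·(s−f)·h − DoF·(s−f)² = 0 ⇒ h = (s−f)·(s + √(s² + DoF²)) / DoF = 1520 × (1590 + √(1590² + 158²)) / 158 = 1520 × (1590 + 1597.83) / 158 ≈ 30668 mm.
Then N = f²/(c·h) = 70² / (0.01 × 30668) = 4900 / 306.68 ≈ 16.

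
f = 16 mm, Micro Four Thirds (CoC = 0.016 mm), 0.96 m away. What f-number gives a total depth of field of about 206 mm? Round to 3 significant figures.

f/1.80

Write h = H − f = f²/(N·c). The thin-lens limits are Dn = s·h/(h + (s−f)) and Df = s·h/(h − (s−f)), so DoF = Df − Dn = 2·s·(s−f)·h / (h² − (s−f)²).
That is a quadratic in h: DoF·h² − 2·s·(s−f)·h − DoF·(s−f)² = 0 ⇒ h = (s−f)·(s + √(s² + DoF²)) / DoF = 944 × (960 + √(960² + 206²)) / 206 = 944 × (960 + 981.853) / 206 ≈ 8898.6 mm.
Then N = f²/(c·h) = 16² / (0.016 × 8898.6) = 256 / 142.38 ≈ 1.80.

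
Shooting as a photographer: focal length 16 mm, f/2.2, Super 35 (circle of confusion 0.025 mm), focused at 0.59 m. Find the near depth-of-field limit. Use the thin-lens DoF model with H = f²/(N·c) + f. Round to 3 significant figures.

0.525 m

Hyperfocal distance H = f²/(N·c) + f = 16²/(2.2 × 0.025) + 16 = 256/0.055 + 16 ≈ 4670.5 mm ≈ 4.671 m.
Near limit Dn = s·(H − f)/(H + s − 2f) = 590 × (4670.5 − 16) / (4670.5 + 590 − 2 × 16) = 590 × 4654.5 / 5228.5 ≈ 525.23 mm ≈ 0.525 m.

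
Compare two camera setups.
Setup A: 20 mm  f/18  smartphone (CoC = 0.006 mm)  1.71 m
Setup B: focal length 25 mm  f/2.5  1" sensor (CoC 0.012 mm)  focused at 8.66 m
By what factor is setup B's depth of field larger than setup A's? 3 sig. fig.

Setup A: H = 20²/(18×0.006) + 20 ≈ 3723.7 mm; DoF = Df − Dn = 3145.1 − 1174.2 ≈ 1970.9 mm.
Setup B: H = 25²/(2.5×0.012) + 25 ≈ 20858.3 mm; DoF = Df − Dn = 14790.3 − 6122.4 ≈ 8667.9 mm.
Ratio = 8667.9 / 1970.9 ≈ 4.40.

4.40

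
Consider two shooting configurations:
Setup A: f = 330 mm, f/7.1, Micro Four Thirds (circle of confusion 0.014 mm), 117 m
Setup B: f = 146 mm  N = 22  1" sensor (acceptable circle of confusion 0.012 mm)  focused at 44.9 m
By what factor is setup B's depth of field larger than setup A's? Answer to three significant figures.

Setup A: H = 330²/(7.1×0.014) + 330 ≈ 1095903.4 mm; DoF = Df − Dn = 130945 − 105740 ≈ 25205 mm.
Setup B: H = 146²/(22×0.012) + 146 ≈ 80888.4 mm; DoF = Df − Dn = 100736 − 28888 ≈ 71848 mm.
Ratio = 71848 / 25205 ≈ 2.85.

2.85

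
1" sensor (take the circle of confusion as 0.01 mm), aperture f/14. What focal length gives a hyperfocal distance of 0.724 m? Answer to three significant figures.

10.0 mm

From H = f²/(N·c) + f, with f ≪ H: f ≈ √(H·N·c) = √(724 × 14 × 0.01) = √101.36 ≈ 10.07 mm.
Exact: f² + N·c·f − N·c·H = 0 ⇒ f = (−N·c + √((N·c)² + 4·N·c·H))/2 = (−0.14 + √405.46)/2 ≈ 9.9980 mm ≈ 10.0 mm.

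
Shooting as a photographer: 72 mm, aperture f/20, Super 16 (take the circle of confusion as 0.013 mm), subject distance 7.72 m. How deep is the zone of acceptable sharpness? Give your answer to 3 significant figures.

6.94 m

Hyperfocal distance H = f²/(N·c) + f = 72²/(20 × 0.013) + 72 = 5184/0.26 + 72 ≈ 20010.5 mm ≈ 20.01 m.
Near limit Dn = s·(H − f)/(H + s − 2f) = 7720 × (20010.5 − 72) / (20010.5 + 7720 − 2 × 72) = 7720 × 19938.5 / 27586.5 ≈ 5579.7 mm.
Far limit Df = s·(H − f)/(H − s) = 7720 × (20010.5 − 72) / (20010.5 − 7720) = 7720 × 19938.5 / 12290.5 ≈ 12523.9 mm.
Depth of field = Df − Dn = 12523.9 − 5579.7 ≈ 6944.2 mm ≈ 6.94 m.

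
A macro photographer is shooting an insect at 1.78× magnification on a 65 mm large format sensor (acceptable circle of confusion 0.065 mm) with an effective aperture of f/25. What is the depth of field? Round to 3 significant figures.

At magnification m, DoF ≈ 2·N_eff·c/m² = 2 × 25 × 0.065 / 1.78² = 3.25 / 3.168 ≈ 1.03 mm.

1.03 mm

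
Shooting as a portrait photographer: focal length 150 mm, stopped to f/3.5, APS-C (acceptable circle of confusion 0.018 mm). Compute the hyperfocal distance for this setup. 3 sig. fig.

Hyperfocal distance H = f²/(N·c) + f = 150²/(3.5 × 0.018) + 150 = 22500/0.063 + 150 ≈ 357292.9 mm ≈ 357 m.

357 m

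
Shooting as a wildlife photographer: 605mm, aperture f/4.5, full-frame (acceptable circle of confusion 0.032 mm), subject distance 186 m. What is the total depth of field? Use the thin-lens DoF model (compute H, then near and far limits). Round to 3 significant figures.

Hyperfocal distance H = f²/(N·c) + f = 605²/(4.5 × 0.032) + 605 = 366025/0.144 + 605 ≈ 2542445.3 mm ≈ 2542 m.
Near limit Dn = s·(H − f)/(H + s − 2f) = 186000 × (2542445.3 − 605) / (2542445.3 + 186000 − 2 × 605) = 186000 × 2541840.3 / 2727235.3 ≈ 173356 mm.
Far limit Df = s·(H − f)/(H − s) = 186000 × (2542445.3 − 605) / (2542445.3 − 186000) = 186000 × 2541840.3 / 2356445.3 ≈ 200634 mm.
Depth of field = Df − Dn = 200634 − 173356 ≈ 27278 mm ≈ 27.3 m.

27.3 m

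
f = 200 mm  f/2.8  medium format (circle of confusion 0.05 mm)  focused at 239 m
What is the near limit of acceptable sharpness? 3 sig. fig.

Hyperfocal distance H = f²/(N·c) + f = 200²/(2.8 × 0.05) + 200 = 40000/0.14 + 200 ≈ 285914.3 mm ≈ 285.9 m.
Near limit Dn = s·(H − f)/(H + s − 2f) = 239000 × (285914.3 − 200) / (285914.3 + 239000 − 2 × 200) = 239000 × 285714.3 / 524514.3 ≈ 130188 mm ≈ 130 m.

130 m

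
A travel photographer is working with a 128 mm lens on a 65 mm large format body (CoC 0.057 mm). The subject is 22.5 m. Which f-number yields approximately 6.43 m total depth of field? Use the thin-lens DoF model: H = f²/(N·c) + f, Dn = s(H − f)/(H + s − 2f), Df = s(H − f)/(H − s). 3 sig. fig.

Write h = H − f = f²/(N·c). The thin-lens limits are Dn = s·h/(h + (s−f)) and Df = s·h/(h − (s−f)), so DoF = Df − Dn = 2·s·(s−f)·h / (h² − (s−f)²).
That is a quadratic in h: DoF·h² − 2·s·(s−f)·h − DoF·(s−f)² = 0 ⇒ h = (s−f)·(s + √(s² + DoF²)) / DoF = 22372 × (22500 + √(22500² + 6430²)) / 6430 = 22372 × (22500 + 23400.7) / 6430 ≈ 159703 mm.
Then N = f²/(c·h) = 128² / (0.057 × 159703) = 16384 / 9103.1 ≈ 1.80.

f/1.80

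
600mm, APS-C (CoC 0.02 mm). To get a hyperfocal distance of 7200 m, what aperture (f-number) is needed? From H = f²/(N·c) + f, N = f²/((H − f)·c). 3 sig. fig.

Rearrange H = f²/(N·c) + f for N: N = f² / ((H − f)·c).
N = 600² / ((7200000 − 600) × 0.02) = 360000 / 143988 ≈ 2.50.

f/2.50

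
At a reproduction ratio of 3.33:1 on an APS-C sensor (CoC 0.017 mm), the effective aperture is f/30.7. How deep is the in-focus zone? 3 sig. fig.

0.0941 mm

At magnification m, DoF ≈ 2·N_eff·c/m² = 2 × 30.7 × 0.017 / 3.33² = 1.044 / 11.09 ≈ 0.0941 mm.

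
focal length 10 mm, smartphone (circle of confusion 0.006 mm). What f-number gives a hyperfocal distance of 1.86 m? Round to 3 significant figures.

Rearrange H = f²/(N·c) + f for N: N = f² / ((H − f)·c).
N = 10² / ((1860 − 10) × 0.006) = 100 / 11.10 ≈ 9.01.

f/9.01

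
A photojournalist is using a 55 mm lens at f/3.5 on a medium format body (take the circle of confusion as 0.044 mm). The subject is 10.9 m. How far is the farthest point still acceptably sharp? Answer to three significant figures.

24.3 m

Hyperfocal distance H = f²/(N·c) + f = 55²/(3.5 × 0.044) + 55 = 3025/0.154 + 55 ≈ 19697.9 mm ≈ 19.70 m.
Far limit Df = s·(H − f)/(H − s) = 10900 × (19697.9 − 55) / (19697.9 − 10900) = 10900 × 19642.9 / 8797.9 ≈ 24336 mm ≈ 24.3 m.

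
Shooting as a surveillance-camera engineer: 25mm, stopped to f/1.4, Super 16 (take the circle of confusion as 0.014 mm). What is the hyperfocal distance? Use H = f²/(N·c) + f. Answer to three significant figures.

Hyperfocal distance H = f²/(N·c) + f = 25²/(1.4 × 0.014) + 25 = 625/0.0196 + 25 ≈ 31912.8 mm ≈ 31.9 m.

31.9 m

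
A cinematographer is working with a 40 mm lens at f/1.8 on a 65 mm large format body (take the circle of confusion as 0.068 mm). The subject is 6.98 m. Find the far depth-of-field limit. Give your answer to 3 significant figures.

14.9 m

Hyperfocal distance H = f²/(N·c) + f = 40²/(1.8 × 0.068) + 40 = 1600/0.1224 + 40 ≈ 13111.9 mm ≈ 13.11 m.
Far limit Df = s·(H − f)/(H − s) = 6980 × (13111.9 − 40) / (13111.9 − 6980) = 6980 × 13071.9 / 6131.9 ≈ 14880 mm ≈ 14.9 m.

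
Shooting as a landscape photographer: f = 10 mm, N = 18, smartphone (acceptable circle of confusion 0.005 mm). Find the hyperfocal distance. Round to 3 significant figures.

1.12 m

Hyperfocal distance H = f²/(N·c) + f = 10²/(18 × 0.005) + 10 = 100/0.09 + 10 ≈ 1121.1 mm ≈ 1.12 m.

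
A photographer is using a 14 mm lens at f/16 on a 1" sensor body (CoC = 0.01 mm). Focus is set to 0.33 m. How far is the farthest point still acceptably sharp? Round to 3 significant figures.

Hyperfocal distance H = f²/(N·c) + f = 14²/(16 × 0.01) + 14 = 196/0.16 + 14 ≈ 1239.0 mm ≈ 1.239 m.
Far limit Df = s·(H − f)/(H − s) = 330 × (1239.0 − 14) / (1239.0 − 330) = 330 × 1225.0 / 909.0 ≈ 444.72 mm.

445 mm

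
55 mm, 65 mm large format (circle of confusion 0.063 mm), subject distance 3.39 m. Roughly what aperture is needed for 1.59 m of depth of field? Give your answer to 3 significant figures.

Write h = H − f = f²/(N·c). The thin-lens limits are Dn = s·h/(h + (s−f)) and Df = s·h/(h − (s−f)), so DoF = Df − Dn = 2·s·(s−f)·h / (h² − (s−f)²).
That is a quadratic in h: DoF·h² − 2·s·(s−f)·h − DoF·(s−f)² = 0 ⇒ h = (s−f)·(s + √(s² + DoF²)) / DoF = 3335 × (3390 + √(3390² + 1590²)) / 1590 = 3335 × (3390 + 3744.36) / 1590 ≈ 14964 mm.
Then N = f²/(c·h) = 55² / (0.063 × 14964) = 3025 / 942.74 ≈ 3.21.

f/3.21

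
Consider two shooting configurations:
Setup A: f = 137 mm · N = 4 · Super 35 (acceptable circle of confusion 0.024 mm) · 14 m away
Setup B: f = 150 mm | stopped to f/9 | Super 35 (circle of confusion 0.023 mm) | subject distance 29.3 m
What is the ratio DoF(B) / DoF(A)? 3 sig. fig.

8.49

Setup A: H = 137²/(4×0.024) + 137 ≈ 195647.4 mm; DoF = Df − Dn = 15068.5 − 13073.0 ≈ 1995.5 mm.
Setup B: H = 150²/(9×0.023) + 150 ≈ 108845.7 mm; DoF = Df − Dn = 40037 − 23104 ≈ 16933 mm.
Ratio = 16933 / 1995.5 ≈ 8.49.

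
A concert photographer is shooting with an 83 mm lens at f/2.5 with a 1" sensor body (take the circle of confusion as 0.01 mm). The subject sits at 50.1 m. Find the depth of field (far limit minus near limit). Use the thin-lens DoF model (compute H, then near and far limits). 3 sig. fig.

18.8 m

Hyperfocal distance H = f²/(N·c) + f = 83²/(2.5 × 0.01) + 83 = 6889/0.025 + 83 ≈ 275643.0 mm ≈ 275.6 m.
Near limit Dn = s·(H − f)/(H + s − 2f) = 50100 × (275643.0 − 83) / (275643.0 + 50100 − 2 × 83) = 50100 × 275560.0 / 325577.0 ≈ 42403 mm.
Far limit Df = s·(H − f)/(H − s) = 50100 × (275643.0 − 83) / (275643.0 − 50100) = 50100 × 275560.0 / 225543.0 ≈ 61210 mm.
Depth of field = Df − Dn = 61210 − 42403 ≈ 18807 mm ≈ 18.8 m.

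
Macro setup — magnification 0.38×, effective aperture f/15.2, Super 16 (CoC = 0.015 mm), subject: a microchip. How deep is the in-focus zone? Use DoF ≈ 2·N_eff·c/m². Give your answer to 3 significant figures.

3.16 mm

At magnification m, DoF ≈ 2·N_eff·c/m² = 2 × 15.2 × 0.015 / 0.38² = 0.456 / 0.1444 ≈ 3.16 mm.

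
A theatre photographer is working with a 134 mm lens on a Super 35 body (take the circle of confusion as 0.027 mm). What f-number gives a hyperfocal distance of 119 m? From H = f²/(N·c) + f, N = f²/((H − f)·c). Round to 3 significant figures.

f/5.59

Rearrange H = f²/(N·c) + f for N: N = f² / ((H − f)·c).
N = 134² / ((119000 − 134) × 0.027) = 17956 / 3209 ≈ 5.59.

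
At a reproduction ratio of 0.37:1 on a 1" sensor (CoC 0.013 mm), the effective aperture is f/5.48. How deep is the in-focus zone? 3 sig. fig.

1.04 mm

At magnification m, DoF ≈ 2·N_eff·c/m² = 2 × 5.48 × 0.013 / 0.37² = 0.1425 / 0.1369 ≈ 1.04 mm.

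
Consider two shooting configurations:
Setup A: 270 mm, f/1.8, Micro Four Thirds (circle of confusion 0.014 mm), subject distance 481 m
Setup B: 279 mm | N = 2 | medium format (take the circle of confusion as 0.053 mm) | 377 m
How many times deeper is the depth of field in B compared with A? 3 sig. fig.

3.19

Setup A: H = 270²/(1.8×0.014) + 270 ≈ 2893127.1 mm; DoF = Df − Dn = 576862 − 412458 ≈ 164404 mm.
Setup B: H = 279²/(2×0.053) + 279 ≈ 734628.1 mm; DoF = Df − Dn = 774127 − 249174 ≈ 524953 mm.
Ratio = 524953 / 164404 ≈ 3.19.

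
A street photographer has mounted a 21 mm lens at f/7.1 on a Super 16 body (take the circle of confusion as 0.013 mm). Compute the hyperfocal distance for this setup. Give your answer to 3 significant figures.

Hyperfocal distance H = f²/(N·c) + f = 21²/(7.1 × 0.013) + 21 = 441/0.0923 + 21 ≈ 4798.9 mm ≈ 4.80 m.

4.80 m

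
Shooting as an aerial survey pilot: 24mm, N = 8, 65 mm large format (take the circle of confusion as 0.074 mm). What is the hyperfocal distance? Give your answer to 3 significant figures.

0.997 m

Hyperfocal distance H = f²/(N·c) + f = 24²/(8 × 0.074) + 24 = 576/0.592 + 24 ≈ 997.0 mm ≈ 0.997 m.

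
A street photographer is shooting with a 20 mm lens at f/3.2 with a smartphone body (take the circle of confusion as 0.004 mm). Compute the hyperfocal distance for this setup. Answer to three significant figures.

31.3 m

Hyperfocal distance H = f²/(N·c) + f = 20²/(3.2 × 0.004) + 20 = 400/0.0128 + 20 ≈ 31270.0 mm ≈ 31.3 m.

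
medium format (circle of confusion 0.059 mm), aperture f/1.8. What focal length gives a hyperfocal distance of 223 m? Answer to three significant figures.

154 mm

From H = f²/(N·c) + f, with f ≪ H: f ≈ √(H·N·c) = √(223000 × 1.8 × 0.059) = √23683 ≈ 153.9 mm.
The +f correction barely moves this — solving exactly, f² + N·c·f − N·c·H = 0 ⇒ f = (−N·c + √((N·c)² + 4·N·c·H))/2 = (−0.1062 + √94730)/2 ≈ 153.84 mm, so f ≈ 154 mm.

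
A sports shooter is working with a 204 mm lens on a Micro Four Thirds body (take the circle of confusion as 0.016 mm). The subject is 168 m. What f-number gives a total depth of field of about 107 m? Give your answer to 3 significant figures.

Write h = H − f = f²/(N·c). The thin-lens limits are Dn = s·h/(h + (s−f)) and Df = s·h/(h − (s−f)), so DoF = Df − Dn = 2·s·(s−f)·h / (h² − (s−f)²).
That is a quadratic in h: DoF·h² − 2·s·(s−f)·h − DoF·(s−f)² = 0 ⇒ h = (s−f)·(s + √(s² + DoF²)) / DoF = 167796 × (168000 + √(168000² + 107000²)) / 107000 = 167796 × (168000 + 199181) / 107000 ≈ 575808 mm.
Then N = f²/(c·h) = 204² / (0.016 × 575808) = 41616 / 9212.9 ≈ 4.52.

f/4.52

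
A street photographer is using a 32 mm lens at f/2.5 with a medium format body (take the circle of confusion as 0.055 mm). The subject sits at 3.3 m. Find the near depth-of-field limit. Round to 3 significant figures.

Hyperfocal distance H = f²/(N·c) + f = 32²/(2.5 × 0.055) + 32 = 1024/0.1375 + 32 ≈ 7479.3 mm ≈ 7.479 m.
Near limit Dn = s·(H − f)/(H + s − 2f) = 3300 × (7479.3 − 32) / (7479.3 + 3300 − 2 × 32) = 3300 × 7447.3 / 10715.3 ≈ 2293.5 mm ≈ 2.29 m.

2.29 m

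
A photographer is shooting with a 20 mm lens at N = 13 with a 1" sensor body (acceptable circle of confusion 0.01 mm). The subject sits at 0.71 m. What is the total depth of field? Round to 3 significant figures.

335 mm

Hyperfocal distance H = f²/(N·c) + f = 20²/(13 × 0.01) + 20 = 400/0.13 + 20 ≈ 3096.9 mm ≈ 3.097 m.
Near limit Dn = s·(H − f)/(H + s − 2f) = 710 × (3096.9 − 20) / (3096.9 + 710 − 2 × 20) = 710 × 3076.9 / 3766.9 ≈ 579.95 mm.
Far limit Df = s·(H − f)/(H − s) = 710 × (3096.9 − 20) / (3096.9 − 710) = 710 × 3076.9 / 2386.9 ≈ 915.24 mm.
Depth of field = Df − Dn = 915.24 − 579.95 ≈ 335.29 mm.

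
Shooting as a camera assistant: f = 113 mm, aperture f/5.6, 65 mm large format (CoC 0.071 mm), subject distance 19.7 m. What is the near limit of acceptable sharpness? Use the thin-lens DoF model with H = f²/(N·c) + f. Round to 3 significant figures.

Hyperfocal distance H = f²/(N·c) + f = 113²/(5.6 × 0.071) + 113 = 12769/0.3976 + 113 ≈ 32228.2 mm ≈ 32.23 m.
Near limit Dn = s·(H − f)/(H + s − 2f) = 19700 × (32228.2 − 113) / (32228.2 + 19700 − 2 × 113) = 19700 × 32115.2 / 51702.2 ≈ 12237 mm ≈ 12.2 m.

12.2 m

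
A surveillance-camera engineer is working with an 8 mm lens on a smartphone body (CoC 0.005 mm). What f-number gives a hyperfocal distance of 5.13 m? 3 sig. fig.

f/2.50

Rearrange H = f²/(N·c) + f for N: N = f² / ((H − f)·c).
N = 8² / ((5130 − 8) × 0.005) = 64 / 25.61 ≈ 2.50.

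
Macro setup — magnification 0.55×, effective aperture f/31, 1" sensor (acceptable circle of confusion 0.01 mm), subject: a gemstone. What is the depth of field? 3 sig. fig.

At magnification m, DoF ≈ 2·N_eff·c/m² = 2 × 31 × 0.01 / 0.55² = 0.62 / 0.3025 ≈ 2.05 mm.

2.05 mm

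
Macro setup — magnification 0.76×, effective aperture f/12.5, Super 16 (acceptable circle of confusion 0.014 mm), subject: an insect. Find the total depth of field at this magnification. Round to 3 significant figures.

0.606 mm

At magnification m, DoF ≈ 2·N_eff·c/m² = 2 × 12.5 × 0.014 / 0.76² = 0.35 / 0.5776 ≈ 0.606 mm.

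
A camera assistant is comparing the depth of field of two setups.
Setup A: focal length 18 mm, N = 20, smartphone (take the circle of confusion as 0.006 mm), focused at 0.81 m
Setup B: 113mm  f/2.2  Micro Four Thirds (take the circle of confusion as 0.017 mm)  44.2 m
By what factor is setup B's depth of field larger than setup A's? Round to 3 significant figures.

Setup A: H = 18²/(20×0.006) + 18 ≈ 2718.0 mm; DoF = Df − Dn = 1146.23 − 626.29 ≈ 519.94 mm.
Setup B: H = 113²/(2.2×0.017) + 113 ≈ 341530.1 mm; DoF = Df − Dn = 50754 − 39145 ≈ 11609 mm.
Ratio = 11609 / 519.94 ≈ 22.3.

22.3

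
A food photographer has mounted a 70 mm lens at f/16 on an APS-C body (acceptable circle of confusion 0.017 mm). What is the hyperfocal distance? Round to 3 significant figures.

18.1 m

Hyperfocal distance H = f²/(N·c) + f = 70²/(16 × 0.017) + 70 = 4900/0.272 + 70 ≈ 18084.7 mm ≈ 18.1 m.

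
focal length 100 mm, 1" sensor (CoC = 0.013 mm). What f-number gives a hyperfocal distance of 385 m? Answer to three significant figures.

Rearrange H = f²/(N·c) + f for N: N = f² / ((H − f)·c).
N = 100² / ((385000 − 100) × 0.013) = 10000 / 5004 ≈ 2.00.

f/2.00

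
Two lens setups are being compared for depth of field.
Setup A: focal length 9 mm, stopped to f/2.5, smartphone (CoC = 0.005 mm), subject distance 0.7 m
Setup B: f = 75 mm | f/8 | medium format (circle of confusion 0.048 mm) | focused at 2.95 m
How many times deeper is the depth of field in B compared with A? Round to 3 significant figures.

7.98

Setup A: H = 9²/(2.5×0.005) + 9 ≈ 6489.0 mm; DoF = Df − Dn = 783.56 − 632.55 ≈ 151.01 mm.
Setup B: H = 75²/(8×0.048) + 75 ≈ 14723.4 mm; DoF = Df − Dn = 3670.4 − 2466.0 ≈ 1204.4 mm.
Ratio = 1204.4 / 151.01 ≈ 7.98.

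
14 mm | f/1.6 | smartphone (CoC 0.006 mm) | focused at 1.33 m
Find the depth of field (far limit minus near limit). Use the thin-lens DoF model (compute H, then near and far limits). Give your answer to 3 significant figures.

Hyperfocal distance H = f²/(N·c) + f = 14²/(1.6 × 0.006) + 14 = 196/0.0096 + 14 ≈ 20430.7 mm ≈ 20.43 m.
Near limit Dn = s·(H − f)/(H + s − 2f) = 1330 × (20430.7 − 14) / (20430.7 + 1330 − 2 × 14) = 1330 × 20416.7 / 21732.7 ≈ 1249.46 mm.
Far limit Df = s·(H − f)/(H − s) = 1330 × (20430.7 − 14) / (20430.7 − 1330) = 1330 × 20416.7 / 19100.7 ≈ 1421.63 mm.
Depth of field = Df − Dn = 1421.63 − 1249.46 ≈ 172.17 mm.

172 mm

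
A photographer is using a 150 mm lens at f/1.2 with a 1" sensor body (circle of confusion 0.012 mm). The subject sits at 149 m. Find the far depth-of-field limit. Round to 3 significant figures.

165 m

Hyperfocal distance H = f²/(N·c) + f = 150²/(1.2 × 0.012) + 150 = 22500/0.0144 + 150 ≈ 1562650.0 mm ≈ 1563 m.
Far limit Df = s·(H − f)/(H − s) = 149000 × (1562650.0 − 150) / (1562650.0 − 149000) = 149000 × 1562500.0 / 1413650.0 ≈ 164689 mm ≈ 165 m.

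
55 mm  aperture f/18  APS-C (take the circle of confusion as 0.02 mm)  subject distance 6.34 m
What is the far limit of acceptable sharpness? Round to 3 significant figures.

25.2 m

Hyperfocal distance H = f²/(N·c) + f = 55²/(18 × 0.02) + 55 = 3025/0.36 + 55 ≈ 8457.8 mm ≈ 8.458 m.
Far limit Df = s·(H − f)/(H − s) = 6340 × (8457.8 − 55) / (8457.8 − 6340) = 6340 × 8402.8 / 2117.8 ≈ 25155 mm ≈ 25.2 m.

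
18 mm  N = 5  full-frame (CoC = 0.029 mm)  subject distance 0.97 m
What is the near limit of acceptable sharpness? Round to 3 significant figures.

Hyperfocal distance H = f²/(N·c) + f = 18²/(5 × 0.029) + 18 = 324/0.145 + 18 ≈ 2252.5 mm ≈ 2.252 m.
Near limit Dn = s·(H − f)/(H + s − 2f) = 970 × (2252.5 − 18) / (2252.5 + 970 − 2 × 18) = 970 × 2234.5 / 3186.5 ≈ 680.20 mm ≈ 0.680 m.

0.680 m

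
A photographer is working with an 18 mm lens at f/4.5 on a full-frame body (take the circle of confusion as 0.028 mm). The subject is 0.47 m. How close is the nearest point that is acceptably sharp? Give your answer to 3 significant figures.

Hyperfocal distance H = f²/(N·c) + f = 18²/(4.5 × 0.028) + 18 = 324/0.126 + 18 ≈ 2589.4 mm ≈ 2.589 m.
Near limit Dn = s·(H − f)/(H + s − 2f) = 470 × (2589.4 − 18) / (2589.4 + 470 − 2 × 18) = 470 × 2571.4 / 3023.4 ≈ 399.74 mm.

400 mm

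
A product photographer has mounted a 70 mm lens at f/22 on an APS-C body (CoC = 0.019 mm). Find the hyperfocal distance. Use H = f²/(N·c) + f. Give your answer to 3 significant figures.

11.8 m

Hyperfocal distance H = f²/(N·c) + f = 70²/(22 × 0.019) + 70 = 4900/0.418 + 70 ≈ 11792.5 mm ≈ 11.8 m.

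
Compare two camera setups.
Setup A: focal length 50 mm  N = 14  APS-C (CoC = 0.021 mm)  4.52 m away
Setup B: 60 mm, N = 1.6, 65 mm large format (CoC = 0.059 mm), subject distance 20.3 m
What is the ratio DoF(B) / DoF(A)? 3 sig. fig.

Setup A: H = 50²/(14×0.021) + 50 ≈ 8553.4 mm; DoF = Df − Dn = 9529.3 − 2962.6 ≈ 6566.7 mm.
Setup B: H = 60²/(1.6×0.059) + 60 ≈ 38195.6 mm; DoF = Df − Dn = 43259 − 13262 ≈ 29997 mm.
Ratio = 29997 / 6566.7 ≈ 4.57.

4.57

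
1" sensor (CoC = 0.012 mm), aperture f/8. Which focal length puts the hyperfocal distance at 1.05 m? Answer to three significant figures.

9.99 mm

From H = f²/(N·c) + f, with f ≪ H: f ≈ √(H·N·c) = √(1050 × 8 × 0.012) = √100.80 ≈ 10.04 mm.
Exact: f² + N·c·f − N·c·H = 0 ⇒ f = (−N·c + √((N·c)² + 4·N·c·H))/2 = (−0.096 + √403.21)/2 ≈ 9.9920 mm ≈ 9.99 mm.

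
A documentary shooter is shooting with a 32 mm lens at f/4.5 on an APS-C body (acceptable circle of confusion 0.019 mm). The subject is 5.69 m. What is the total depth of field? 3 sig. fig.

Hyperfocal distance H = f²/(N·c) + f = 32²/(4.5 × 0.019) + 32 = 1024/0.0855 + 32 ≈ 12008.6 mm ≈ 12.01 m.
Near limit Dn = s·(H − f)/(H + s − 2f) = 5690 × (12008.6 − 32) / (12008.6 + 5690 − 2 × 32) = 5690 × 11976.6 / 17634.6 ≈ 3864.4 mm.
Far limit Df = s·(H − f)/(H − s) = 5690 × (12008.6 − 32) / (12008.6 − 5690) = 5690 × 11976.6 / 6318.6 ≈ 10785.1 mm.
Depth of field = Df − Dn = 10785.1 − 3864.4 ≈ 6920.7 mm ≈ 6.92 m.

6.92 m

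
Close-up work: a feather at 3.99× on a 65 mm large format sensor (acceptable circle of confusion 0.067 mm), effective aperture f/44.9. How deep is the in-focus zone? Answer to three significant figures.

At magnification m, DoF ≈ 2·N_eff·c/m² = 2 × 44.9 × 0.067 / 3.99² = 6.017 / 15.92 ≈ 0.378 mm.

0.378 mm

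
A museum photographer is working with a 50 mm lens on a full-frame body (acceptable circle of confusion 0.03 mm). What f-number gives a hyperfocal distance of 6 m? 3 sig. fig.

f/14

Rearrange H = f²/(N·c) + f for N: N = f² / ((H − f)·c).
N = 50² / ((6000 − 50) × 0.03) = 2500 / 178.5 ≈ 14.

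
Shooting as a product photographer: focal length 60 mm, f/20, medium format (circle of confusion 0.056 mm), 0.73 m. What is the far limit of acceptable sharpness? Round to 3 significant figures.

Hyperfocal distance H = f²/(N·c) + f = 60²/(20 × 0.056) + 60 = 3600/1.12 + 60 ≈ 3274.3 mm ≈ 3.274 m.
Far limit Df = s·(H − f)/(H − s) = 730 × (3274.3 − 60) / (3274.3 − 730) = 730 × 3214.3 / 2544.3 ≈ 922.23 mm ≈ 0.922 m.

0.922 m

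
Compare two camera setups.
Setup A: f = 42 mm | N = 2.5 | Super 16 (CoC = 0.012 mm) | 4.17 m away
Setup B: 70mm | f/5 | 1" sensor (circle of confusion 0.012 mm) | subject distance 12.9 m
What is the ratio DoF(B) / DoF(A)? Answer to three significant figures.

7.06

Setup A: H = 42²/(2.5×0.012) + 42 ≈ 58842.0 mm; DoF = Df − Dn = 4484.86 − 3896.45 ≈ 588.41 mm.
Setup B: H = 70²/(5×0.012) + 70 ≈ 81736.7 mm; DoF = Df − Dn = 15304.3 − 11148.5 ≈ 4155.8 mm.
Ratio = 4155.8 / 588.41 ≈ 7.06.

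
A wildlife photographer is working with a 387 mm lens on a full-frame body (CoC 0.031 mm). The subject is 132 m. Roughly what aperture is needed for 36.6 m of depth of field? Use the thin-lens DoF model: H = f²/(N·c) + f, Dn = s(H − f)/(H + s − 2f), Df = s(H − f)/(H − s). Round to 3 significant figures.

Write h = H − f = f²/(N·c). The thin-lens limits are Dn = s·h/(h + (s−f)) and Df = s·h/(h − (s−f)), so DoF = Df − Dn = 2·s·(s−f)·h / (h² − (s−f)²).
That is a quadratic in h: DoF·h² − 2·s·(s−f)·h − DoF·(s−f)² = 0 ⇒ h = (s−f)·(s + √(s² + DoF²)) / DoF = 131613 × (132000 + √(132000² + 36600²)) / 36600 = 131613 × (132000 + 136980) / 36600 ≈ 967248 mm.
Then N = f²/(c·h) = 387² / (0.031 × 967248) = 149769 / 29985 ≈ 4.99.

f/4.99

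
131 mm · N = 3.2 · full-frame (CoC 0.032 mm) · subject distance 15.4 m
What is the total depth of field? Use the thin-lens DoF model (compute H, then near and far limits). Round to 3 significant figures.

2.83 m

Hyperfocal distance H = f²/(N·c) + f = 131²/(3.2 × 0.032) + 131 = 17161/0.1024 + 131 ≈ 167718.9 mm ≈ 167.7 m.
Near limit Dn = s·(H − f)/(H + s − 2f) = 15400 × (167718.9 − 131) / (167718.9 + 15400 − 2 × 131) = 15400 × 167587.9 / 182856.9 ≈ 14114.1 mm.
Far limit Df = s·(H − f)/(H − s) = 15400 × (167718.9 − 131) / (167718.9 − 15400) = 15400 × 167587.9 / 152318.9 ≈ 16943.8 mm.
Depth of field = Df − Dn = 16943.8 − 14114.1 ≈ 2829.7 mm ≈ 2.83 m.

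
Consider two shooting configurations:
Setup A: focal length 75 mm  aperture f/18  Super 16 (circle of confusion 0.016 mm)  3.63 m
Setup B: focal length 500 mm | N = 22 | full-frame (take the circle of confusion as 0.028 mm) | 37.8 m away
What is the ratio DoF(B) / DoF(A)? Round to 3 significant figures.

5.13

Setup A: H = 75²/(18×0.016) + 75 ≈ 19606.2 mm; DoF = Df − Dn = 4437.7 − 3071.0 ≈ 1366.7 mm.
Setup B: H = 500²/(22×0.028) + 500 ≈ 406344.2 mm; DoF = Df − Dn = 41625.7 − 34618.3 ≈ 7007.4 mm.
Ratio = 7007.4 / 1366.7 ≈ 5.13.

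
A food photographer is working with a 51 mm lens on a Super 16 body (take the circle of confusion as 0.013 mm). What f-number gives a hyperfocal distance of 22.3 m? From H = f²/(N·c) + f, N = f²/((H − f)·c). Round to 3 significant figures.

f/8.99

Rearrange H = f²/(N·c) + f for N: N = f² / ((H − f)·c).
N = 51² / ((22300 − 51) × 0.013) = 2601 / 289.2 ≈ 8.99.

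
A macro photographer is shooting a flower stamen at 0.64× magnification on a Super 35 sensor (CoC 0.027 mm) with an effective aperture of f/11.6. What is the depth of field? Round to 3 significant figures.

1.53 mm

At magnification m, DoF ≈ 2·N_eff·c/m² = 2 × 11.6 × 0.027 / 0.64² = 0.6264 / 0.4096 ≈ 1.53 mm.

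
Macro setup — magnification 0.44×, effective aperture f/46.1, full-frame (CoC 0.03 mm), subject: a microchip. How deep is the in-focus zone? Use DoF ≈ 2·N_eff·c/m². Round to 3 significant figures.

14.3 mm

At magnification m, DoF ≈ 2·N_eff·c/m² = 2 × 46.1 × 0.03 / 0.44² = 2.766 / 0.1936 ≈ 14.3 mm.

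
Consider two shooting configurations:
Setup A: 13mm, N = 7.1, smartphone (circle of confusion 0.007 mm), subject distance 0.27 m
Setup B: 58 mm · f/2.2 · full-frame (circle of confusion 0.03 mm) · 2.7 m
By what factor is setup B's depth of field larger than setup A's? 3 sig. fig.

6.84

Setup A: H = 13²/(7.1×0.007) + 13 ≈ 3413.4 mm; DoF = Df − Dn = 292.075 − 251.028 ≈ 41.047 mm.
Setup B: H = 58²/(2.2×0.03) + 58 ≈ 51027.7 mm; DoF = Df − Dn = 2847.60 − 2566.94 ≈ 280.66 mm.
Ratio = 280.66 / 41.047 ≈ 6.84.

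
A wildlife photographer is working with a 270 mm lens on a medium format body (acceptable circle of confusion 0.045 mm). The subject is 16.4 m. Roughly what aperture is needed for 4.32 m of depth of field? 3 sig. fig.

Write h = H − f = f²/(N·c). The thin-lens limits are Dn = s·h/(h + (s−f)) and Df = s·h/(h − (s−f)), so DoF = Df − Dn = 2·s·(s−f)·h / (h² − (s−f)²).
That is a quadratic in h: DoF·h² − 2·s·(s−f)·h − DoF·(s−f)² = 0 ⇒ h = (s−f)·(s + √(s² + DoF²)) / DoF = 16130 × (16400 + √(16400² + 4320²)) / 4320 = 16130 × (16400 + 16959.4) / 4320 ≈ 124557 mm.
Then N = f²/(c·h) = 270² / (0.045 × 124557) = 72900 / 5605.1 ≈ 13.

f/13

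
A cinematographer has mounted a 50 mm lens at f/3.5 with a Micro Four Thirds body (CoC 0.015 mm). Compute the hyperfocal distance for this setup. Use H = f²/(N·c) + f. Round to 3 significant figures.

47.7 m

Hyperfocal distance H = f²/(N·c) + f = 50²/(3.5 × 0.015) + 50 = 2500/0.0525 + 50 ≈ 47669.0 mm ≈ 47.7 m.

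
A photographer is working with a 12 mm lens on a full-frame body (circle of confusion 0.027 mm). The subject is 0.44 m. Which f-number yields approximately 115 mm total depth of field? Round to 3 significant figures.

f/1.60

Write h = H − f = f²/(N·c). The thin-lens limits are Dn = s·h/(h + (s−f)) and Df = s·h/(h − (s−f)), so DoF = Df − Dn = 2·s·(s−f)·h / (h² − (s−f)²).
That is a quadratic in h: DoF·h² − 2·s·(s−f)·h − DoF·(s−f)² = 0 ⇒ h = (s−f)·(s + √(s² + DoF²)) / DoF = 428 × (440 + √(440² + 115²)) / 115 = 428 × (440 + 454.780) / 115 ≈ 3330.1 mm.
Then N = f²/(c·h) = 12² / (0.027 × 3330.1) = 144 / 89.914 ≈ 1.60.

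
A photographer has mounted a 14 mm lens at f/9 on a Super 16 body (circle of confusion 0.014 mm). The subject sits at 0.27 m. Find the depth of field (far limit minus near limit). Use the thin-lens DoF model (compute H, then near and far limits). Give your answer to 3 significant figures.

91.3 mm

Hyperfocal distance H = f²/(N·c) + f = 14²/(9 × 0.014) + 14 = 196/0.126 + 14 ≈ 1569.6 mm ≈ 1.570 m.
Near limit Dn = s·(H − f)/(H + s − 2f) = 270 × (1569.6 − 14) / (1569.6 + 270 − 2 × 14) = 270 × 1555.6 / 1811.6 ≈ 231.845 mm.
Far limit Df = s·(H − f)/(H − s) = 270 × (1569.6 − 14) / (1569.6 − 270) = 270 × 1555.6 / 1299.6 ≈ 323.187 mm.
Depth of field = Df − Dn = 323.187 − 231.845 ≈ 91.342 mm.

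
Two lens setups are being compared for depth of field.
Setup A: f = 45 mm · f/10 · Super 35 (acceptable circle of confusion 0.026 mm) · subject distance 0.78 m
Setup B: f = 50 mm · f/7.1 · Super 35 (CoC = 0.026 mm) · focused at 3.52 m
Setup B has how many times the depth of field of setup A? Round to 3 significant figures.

13.0

Setup A: H = 45²/(10×0.026) + 45 ≈ 7833.5 mm; DoF = Df − Dn = 861.28 − 712.74 ≈ 148.54 mm.
Setup B: H = 50²/(7.1×0.026) + 50 ≈ 13592.8 mm; DoF = Df − Dn = 4732.6 − 2802.0 ≈ 1930.6 mm.
Ratio = 1930.6 / 148.54 ≈ 13.0.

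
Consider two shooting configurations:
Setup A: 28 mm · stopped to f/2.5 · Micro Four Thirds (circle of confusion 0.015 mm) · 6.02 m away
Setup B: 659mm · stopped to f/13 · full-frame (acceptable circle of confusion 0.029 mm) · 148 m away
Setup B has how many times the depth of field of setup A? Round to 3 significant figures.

Setup A: H = 28²/(2.5×0.015) + 28 ≈ 20934.7 mm; DoF = Df − Dn = 8438.5 − 4679.0 ≈ 3759.5 mm.
Setup B: H = 659²/(13×0.029) + 659 ≈ 1152598.0 mm; DoF = Df − Dn = 169707 − 131216 ≈ 38491 mm.
Ratio = 38491 / 3759.5 ≈ 10.2.

10.2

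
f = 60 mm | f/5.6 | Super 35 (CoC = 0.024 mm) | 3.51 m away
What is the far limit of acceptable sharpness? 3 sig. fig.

4.03 m

Hyperfocal distance H = f²/(N·c) + f = 60²/(5.6 × 0.024) + 60 = 3600/0.1344 + 60 ≈ 26845.7 mm ≈ 26.85 m.
Far limit Df = s·(H − f)/(H − s) = 3510 × (26845.7 − 60) / (26845.7 − 3510) = 3510 × 26785.7 / 23335.7 ≈ 4028.9 mm ≈ 4.03 m.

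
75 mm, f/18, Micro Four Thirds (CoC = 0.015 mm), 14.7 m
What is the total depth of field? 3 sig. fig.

40.7 m

Hyperfocal distance H = f²/(N·c) + f = 75²/(18 × 0.015) + 75 = 5625/0.27 + 75 ≈ 20908.3 mm ≈ 20.91 m.
Near limit Dn = s·(H − f)/(H + s − 2f) = 14700 × (20908.3 − 75) / (20908.3 + 14700 − 2 × 75) = 14700 × 20833.3 / 35458.3 ≈ 8637 mm.
Far limit Df = s·(H − f)/(H − s) = 14700 × (20908.3 − 75) / (20908.3 − 14700) = 14700 × 20833.3 / 6208.3 ≈ 49329 mm.
Depth of field = Df − Dn = 49329 − 8637 ≈ 40692 mm ≈ 40.7 m.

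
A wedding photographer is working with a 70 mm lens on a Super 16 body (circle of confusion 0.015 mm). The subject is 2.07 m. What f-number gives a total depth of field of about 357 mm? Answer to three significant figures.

Write h = H − f = f²/(N·c). The thin-lens limits are Dn = s·h/(h + (s−f)) and Df = s·h/(h − (s−f)), so DoF = Df − Dn = 2·s·(s−f)·h / (h² − (s−f)²).
That is a quadratic in h: DoF·h² − 2·s·(s−f)·h − DoF·(s−f)² = 0 ⇒ h = (s−f)·(s + √(s² + DoF²)) / DoF = 2000 × (2070 + √(2070² + 357²)) / 357 = 2000 × (2070 + 2100.56) / 357 ≈ 23364 mm.
Then N = f²/(c·h) = 70² / (0.015 × 23364) = 4900 / 350.47 ≈ 14.

f/14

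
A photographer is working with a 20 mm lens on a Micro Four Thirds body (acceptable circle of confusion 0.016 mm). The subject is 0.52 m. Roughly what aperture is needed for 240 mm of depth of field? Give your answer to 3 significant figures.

Write h = H − f = f²/(N·c). The thin-lens limits are Dn = s·h/(h + (s−f)) and Df = s·h/(h − (s−f)), so DoF = Df − Dn = 2·s·(s−f)·h / (h² − (s−f)²).
That is a quadratic in h: DoF·h² − 2·s·(s−f)·h − DoF·(s−f)² = 0 ⇒ h = (s−f)·(s + √(s² + DoF²)) / DoF = 500 × (520 + √(520² + 240²)) / 240 = 500 × (520 + 572.713) / 240 ≈ 2276.5 mm.
Then N = f²/(c·h) = 20² / (0.016 × 2276.5) = 400 / 36.424 ≈ 11.

f/11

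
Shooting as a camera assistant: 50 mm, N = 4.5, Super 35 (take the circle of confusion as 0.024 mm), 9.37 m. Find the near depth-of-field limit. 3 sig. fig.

6.68 m

Hyperfocal distance H = f²/(N·c) + f = 50²/(4.5 × 0.024) + 50 = 2500/0.108 + 50 ≈ 23198.1 mm ≈ 23.20 m.
Near limit Dn = s·(H − f)/(H + s − 2f) = 9370 × (23198.1 − 50) / (23198.1 + 9370 − 2 × 50) = 9370 × 23148.1 / 32468.1 ≈ 6680.3 mm ≈ 6.68 m.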